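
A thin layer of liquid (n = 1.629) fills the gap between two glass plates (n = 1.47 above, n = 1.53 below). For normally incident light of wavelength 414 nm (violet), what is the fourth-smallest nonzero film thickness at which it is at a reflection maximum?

Top surface (1.47 → 1.629): reflection off a higher-index medium gives a half-wave phase shift.
Bottom surface (1.629 → 1.53): reflection off a lower-index medium gives no phase shift.
Net: one phase inversion between the two reflected rays.
For strong reflection here: 2 n t = (m + ½) λ.
The fourth-smallest nonzero thickness corresponds to m = 3: t = (m + ½) λ / (2 n) = 3.50 × 414 / (2 × 1.629) = 445 nm.

445 nm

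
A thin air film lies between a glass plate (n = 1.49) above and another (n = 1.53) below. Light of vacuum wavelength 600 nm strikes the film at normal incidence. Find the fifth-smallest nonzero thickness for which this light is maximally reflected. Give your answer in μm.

1.35 μm

Ray reflecting at the top interface goes from n = 1.49 toward n = 1.0: no phase shift.
At the lower boundary (n = 1.0 to n = 1.53) the reflected ray undergoes a half-wave phase shift.
Exactly one π shift → a net half-wave offset.
With one net inversion, constructive interference in reflection requires 2 n t = (m + ½) λ.
The fifth-smallest nonzero thickness corresponds to m = 4: t = (m + ½) λ / (2 n) = 4.50 × 600 / (2 × 1.0) = 1350 nm.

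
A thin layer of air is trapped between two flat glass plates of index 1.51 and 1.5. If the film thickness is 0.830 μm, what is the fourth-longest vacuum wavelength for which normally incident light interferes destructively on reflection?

415 nm

At the upper boundary (n = 1.51 to n = 1.0) the reflected ray undergoes no phase shift.
Ray reflecting at the bottom interface goes from n = 1.0 toward n = 1.5: a half-wave phase shift.
The two reflections differ by half a wavelength.
With one net inversion, destructive interference in reflection requires 2 n t = m λ.
λ = 2 n t / m. The fourth-longest wavelength is m = 4: λ = 2 × 1.0 × 830 / 4.00 = 415 nm.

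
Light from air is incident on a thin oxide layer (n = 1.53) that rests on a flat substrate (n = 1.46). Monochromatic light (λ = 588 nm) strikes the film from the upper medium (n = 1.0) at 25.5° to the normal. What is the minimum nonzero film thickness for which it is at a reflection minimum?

Top surface (1.0 → 1.53): reflection off a higher-index medium gives a half-wave phase shift.
At the lower boundary (n = 1.53 to n = 1.46) the reflected ray undergoes no phase shift.
The two reflections differ by half a wavelength.
For minimum reflection here: 2 n t cos θ_r = m λ.
Snell's law: 1.0 sin 25.5° = 1.53 sin θ_r → sin θ_r = 0.281, cos θ_r = 0.960.
Minimum nonzero at m = 1: t = λ / (2 n cos θ_r) = 588 / (2 × 1.53 × 0.960) = 200 nm.

200 nm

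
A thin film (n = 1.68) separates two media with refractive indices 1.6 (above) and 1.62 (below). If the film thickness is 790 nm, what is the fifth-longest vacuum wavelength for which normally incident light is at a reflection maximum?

Top surface (1.6 → 1.68): reflection off a higher-index medium gives a half-wave phase shift.
At the lower boundary (n = 1.68 to n = 1.62) the reflected ray undergoes no phase shift.
Net: one phase inversion between the two reflected rays.
So the condition for constructive reflection is 2 n t = (m + ½) λ.
λ = 2 n t / (m + ½). The fifth-longest wavelength is m = 4: λ = 2 × 1.68 × 790 / 4.50 = 590 nm.

590 nm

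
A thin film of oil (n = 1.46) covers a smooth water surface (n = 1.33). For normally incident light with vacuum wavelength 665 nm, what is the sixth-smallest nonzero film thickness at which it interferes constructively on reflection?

1253 nm

At the upper boundary (n = 1.0 to n = 1.46) the reflected ray undergoes a half-wave phase shift.
Bottom surface (1.46 → 1.33): reflection off a lower-index medium gives no phase shift.
The two reflections differ by half a wavelength.
With one net inversion, constructive interference in reflection requires 2 n t = (m + ½) λ.
The sixth-smallest nonzero thickness corresponds to m = 5: t = (m + ½) λ / (2 n) = 5.50 × 665 / (2 × 1.46) = 1253 nm.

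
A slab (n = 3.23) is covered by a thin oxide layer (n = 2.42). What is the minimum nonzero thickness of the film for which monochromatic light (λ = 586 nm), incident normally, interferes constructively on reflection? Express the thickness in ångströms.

1211 Å

Ray reflecting at the top interface goes from n = 1.0 toward n = 2.42: a half-wave phase shift.
At the lower boundary (n = 2.42 to n = 3.23) the reflected ray undergoes a half-wave phase shift.
The two reflections carry the same phase change, so no net offset.
With no net inversion, constructive interference in reflection requires 2 n t = m λ.
Minimum nonzero at m = 1: t = λ / (2 n) = 586 / (2 × 2.42) = 121 nm.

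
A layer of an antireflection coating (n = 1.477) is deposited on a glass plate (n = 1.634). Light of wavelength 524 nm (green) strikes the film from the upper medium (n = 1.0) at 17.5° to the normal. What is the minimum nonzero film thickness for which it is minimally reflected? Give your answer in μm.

0.0906 μm

At the upper boundary (n = 1.0 to n = 1.477) the reflected ray undergoes a half-wave phase shift.
At the lower boundary (n = 1.477 to n = 1.634) the reflected ray undergoes a half-wave phase shift.
Zero or two π shifts → no net half-wave offset.
With no net inversion, destructive interference in reflection requires 2 n t cos θ_r = (m + ½) λ.
Snell's law: 1.0 sin 17.5° = 1.477 sin θ_r → sin θ_r = 0.204, cos θ_r = 0.979.
Minimum at m = 0: t = λ / (4 n cos θ_r) = 524 / (4 × 1.477 × 0.979) = 90.6 nm.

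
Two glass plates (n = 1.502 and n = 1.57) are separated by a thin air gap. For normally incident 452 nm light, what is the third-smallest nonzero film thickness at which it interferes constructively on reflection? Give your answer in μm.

0.565 μm

Top surface (1.502 → 1.0): reflection off a lower-index medium gives no phase shift.
Bottom surface (1.0 → 1.57): reflection off a higher-index medium gives a half-wave phase shift.
The two reflections differ by half a wavelength.
So the condition for constructive reflection is 2 n t = (m + ½) λ.
The third-smallest nonzero thickness corresponds to m = 2: t = (m + ½) λ / (2 n) = 2.50 × 452 / (2 × 1.0) = 565 nm.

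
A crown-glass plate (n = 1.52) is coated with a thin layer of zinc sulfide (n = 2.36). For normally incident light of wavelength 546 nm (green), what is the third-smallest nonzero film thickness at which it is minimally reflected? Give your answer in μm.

0.347 μm

Ray reflecting at the top interface goes from n = 1.0 toward n = 2.36: a half-wave phase shift.
At the lower boundary (n = 2.36 to n = 1.52) the reflected ray undergoes no phase shift.
Exactly one π shift → a net half-wave offset.
For weak reflection here: 2 n t = m λ.
The third-smallest nonzero thickness corresponds to m = 3: t = m λ / (2 n) = 3.00 × 546 / (2 × 2.36) = 347 nm.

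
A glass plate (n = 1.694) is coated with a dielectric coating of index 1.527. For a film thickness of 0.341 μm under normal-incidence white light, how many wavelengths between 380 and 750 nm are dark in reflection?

At the upper boundary (n = 1.0 to n = 1.527) the reflected ray undergoes a half-wave phase shift.
At the lower boundary (n = 1.527 to n = 1.694) the reflected ray undergoes a half-wave phase shift.
Zero or two π shifts → no net half-wave offset.
So the condition for destructive reflection is 2 n t = (m + ½) λ.
λ = 2 n t / (m + ½) = 1041 / (m + ½) nm.
m=0: 2083 nm (IR); m=1: 694 nm (visible); m=2: 417 nm (visible); m=3: 298 nm (UV).

2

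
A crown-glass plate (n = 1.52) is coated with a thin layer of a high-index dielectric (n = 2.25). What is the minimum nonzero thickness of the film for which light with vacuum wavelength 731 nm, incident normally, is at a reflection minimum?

Top surface (1.0 → 2.25): reflection off a higher-index medium gives a half-wave phase shift.
Ray reflecting at the bottom interface goes from n = 2.25 toward n = 1.52: no phase shift.
Exactly one π shift → a net half-wave offset.
With one net inversion, destructive interference in reflection requires 2 n t = m λ.
Minimum nonzero at m = 1: t = λ / (2 n) = 731 / (2 × 2.25) = 162 nm.

162 nm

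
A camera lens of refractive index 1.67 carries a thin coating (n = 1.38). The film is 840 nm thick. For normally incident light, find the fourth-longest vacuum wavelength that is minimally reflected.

Top surface (1.0 → 1.38): reflection off a higher-index medium gives a half-wave phase shift.
At the lower boundary (n = 1.38 to n = 1.67) the reflected ray undergoes a half-wave phase shift.
Net: no relative phase inversion (both shifts match).
So the condition for destructive reflection is 2 n t = (m + ½) λ.
λ = 2 n t / (m + ½). The fourth-longest wavelength is m = 3: λ = 2 × 1.38 × 840 / 3.50 = 662 nm.

662 nm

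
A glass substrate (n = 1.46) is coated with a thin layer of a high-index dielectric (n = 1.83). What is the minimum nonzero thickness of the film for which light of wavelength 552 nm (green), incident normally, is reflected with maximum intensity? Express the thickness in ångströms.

754 Å

Ray reflecting at the top interface goes from n = 1.0 toward n = 1.83: a half-wave phase shift.
Bottom surface (1.83 → 1.46): reflection off a lower-index medium gives no phase shift.
The two reflections differ by half a wavelength.
For bright reflection here: 2 n t = (m + ½) λ.
Minimum at m = 0: t = λ / (4 n) = 552 / (4 × 1.83) = 75.4 nm.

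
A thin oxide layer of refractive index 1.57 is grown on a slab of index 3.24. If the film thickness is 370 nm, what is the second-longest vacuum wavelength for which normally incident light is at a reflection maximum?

Ray reflecting at the top interface goes from n = 1.0 toward n = 1.57: a half-wave phase shift.
At the lower boundary (n = 1.57 to n = 3.24) the reflected ray undergoes a half-wave phase shift.
The two reflections carry the same phase change, so no net offset.
For maximum reflection here: 2 n t = m λ.
λ = 2 n t / m. The second-longest wavelength is m = 2: λ = 2 × 1.57 × 370 / 2.00 = 581 nm.

581 nm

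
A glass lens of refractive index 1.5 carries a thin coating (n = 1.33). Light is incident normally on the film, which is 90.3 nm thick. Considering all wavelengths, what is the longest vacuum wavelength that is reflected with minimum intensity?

At the upper boundary (n = 1.0 to n = 1.33) the reflected ray undergoes a half-wave phase shift.
At the lower boundary (n = 1.33 to n = 1.5) the reflected ray undergoes a half-wave phase shift.
Net: no relative phase inversion (both shifts match).
With no net inversion, destructive interference in reflection requires 2 n t = (m + ½) λ.
λ = 2 n t / (m + ½). The longest wavelength is m = 0: λ = 2 × 1.33 × 90.3 / 0.500 = 480 nm.

480 nm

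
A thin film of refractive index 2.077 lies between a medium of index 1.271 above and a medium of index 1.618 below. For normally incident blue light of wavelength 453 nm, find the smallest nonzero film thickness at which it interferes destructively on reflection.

Top surface (1.271 → 2.077): reflection off a higher-index medium gives a half-wave phase shift.
Bottom surface (2.077 → 1.618): reflection off a lower-index medium gives no phase shift.
The two reflections differ by half a wavelength.
So the condition for destructive reflection is 2 n t = m λ.
Minimum nonzero at m = 1: t = λ / (2 n) = 453 / (2 × 2.077) = 109 nm.

109 nm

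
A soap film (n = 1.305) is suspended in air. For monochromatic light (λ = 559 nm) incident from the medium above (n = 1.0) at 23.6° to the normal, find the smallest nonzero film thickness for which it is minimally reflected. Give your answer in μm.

At the upper boundary (n = 1.0 to n = 1.305) the reflected ray undergoes a half-wave phase shift.
At the lower boundary (n = 1.305 to n = 1.0) the reflected ray undergoes no phase shift.
Net: one phase inversion between the two reflected rays.
For minimum reflection here: 2 n t cos θ_r = m λ.
Snell's law: 1.0 sin 23.6° = 1.305 sin θ_r → sin θ_r = 0.307, cos θ_r = 0.952.
Minimum nonzero at m = 1: t = λ / (2 n cos θ_r) = 559 / (2 × 1.305 × 0.952) = 225 nm.

0.225 μm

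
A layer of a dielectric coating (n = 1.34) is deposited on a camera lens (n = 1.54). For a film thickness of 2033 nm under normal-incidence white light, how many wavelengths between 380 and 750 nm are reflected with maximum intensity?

Ray reflecting at the top interface goes from n = 1.0 toward n = 1.34: a half-wave phase shift.
Bottom surface (1.34 → 1.54): reflection off a higher-index medium gives a half-wave phase shift.
The two reflections carry the same phase change, so no net offset.
So the condition for constructive reflection is 2 n t = m λ.
λ = 2 n t / m = 5448 / m nm.
m=7: 778 nm (IR); m=8: 681 nm (visible); m=9: 605 nm (visible); m=10: 545 nm (visible); m=11: 495 nm (visible); m=12: 454 nm (visible); m=13: 419 nm (visible); m=14: 389 nm (visible); m=15: 363 nm (UV).

7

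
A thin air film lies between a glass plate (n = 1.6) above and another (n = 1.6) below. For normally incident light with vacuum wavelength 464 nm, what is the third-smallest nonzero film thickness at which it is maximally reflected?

Ray reflecting at the top interface goes from n = 1.6 toward n = 1.0: no phase shift.
Bottom surface (1.0 → 1.6): reflection off a higher-index medium gives a half-wave phase shift.
Exactly one π shift → a net half-wave offset.
So the condition for constructive reflection is 2 n t = (m + ½) λ.
The third-smallest nonzero thickness corresponds to m = 2: t = (m + ½) λ / (2 n) = 2.50 × 464 / (2 × 1.0) = 580 nm.

580 nm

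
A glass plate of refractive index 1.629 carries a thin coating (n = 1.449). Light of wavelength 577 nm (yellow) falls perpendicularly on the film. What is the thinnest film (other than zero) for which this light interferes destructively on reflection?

99.6 nm

At the upper boundary (n = 1.0 to n = 1.449) the reflected ray undergoes a half-wave phase shift.
Ray reflecting at the bottom interface goes from n = 1.449 toward n = 1.629: a half-wave phase shift.
The two reflections carry the same phase change, so no net offset.
With no net inversion, destructive interference in reflection requires 2 n t = (m + ½) λ.
Minimum at m = 0: t = λ / (4 n) = 577 / (4 × 1.449) = 99.6 nm.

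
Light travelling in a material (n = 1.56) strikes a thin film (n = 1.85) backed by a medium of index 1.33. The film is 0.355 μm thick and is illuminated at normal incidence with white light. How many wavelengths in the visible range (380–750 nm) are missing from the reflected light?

2

Ray reflecting at the top interface goes from n = 1.56 toward n = 1.85: a half-wave phase shift.
Bottom surface (1.85 → 1.33): reflection off a lower-index medium gives no phase shift.
Exactly one π shift → a net half-wave offset.
So the condition for destructive reflection is 2 n t = m λ.
λ = 2 n t / m = 1314 / m nm.
m=1: 1314 nm (IR); m=2: 657 nm (visible); m=3: 438 nm (visible); m=4: 328 nm (UV).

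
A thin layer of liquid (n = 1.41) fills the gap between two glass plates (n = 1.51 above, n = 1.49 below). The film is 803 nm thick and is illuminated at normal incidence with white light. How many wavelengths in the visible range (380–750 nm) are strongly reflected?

At the upper boundary (n = 1.51 to n = 1.41) the reflected ray undergoes no phase shift.
Ray reflecting at the bottom interface goes from n = 1.41 toward n = 1.49: a half-wave phase shift.
The two reflections differ by half a wavelength.
For maximum reflection here: 2 n t = (m + ½) λ.
λ = 2 n t / (m + ½) = 2264 / (m + ½) nm.
m=2: 906 nm (IR); m=3: 647 nm (visible); m=4: 503 nm (visible); m=5: 412 nm (visible); m=6: 348 nm (UV).

3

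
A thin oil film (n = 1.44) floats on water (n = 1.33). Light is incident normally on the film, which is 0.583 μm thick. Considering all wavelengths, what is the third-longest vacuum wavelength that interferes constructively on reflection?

At the upper boundary (n = 1.0 to n = 1.44) the reflected ray undergoes a half-wave phase shift.
Ray reflecting at the bottom interface goes from n = 1.44 toward n = 1.33: no phase shift.
Net: one phase inversion between the two reflected rays.
For maximum reflection here: 2 n t = (m + ½) λ.
λ = 2 n t / (m + ½). The third-longest wavelength is m = 2: λ = 2 × 1.44 × 583 / 2.50 = 672 nm.

672 nm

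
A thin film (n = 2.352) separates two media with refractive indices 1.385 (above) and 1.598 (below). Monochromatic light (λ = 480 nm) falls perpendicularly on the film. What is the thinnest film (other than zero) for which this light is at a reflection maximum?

51.0 nm

At the upper boundary (n = 1.385 to n = 2.352) the reflected ray undergoes a half-wave phase shift.
Ray reflecting at the bottom interface goes from n = 2.352 toward n = 1.598: no phase shift.
Exactly one π shift → a net half-wave offset.
For maximum reflection here: 2 n t = (m + ½) λ.
Minimum at m = 0: t = λ / (4 n) = 480 / (4 × 2.352) = 51.0 nm.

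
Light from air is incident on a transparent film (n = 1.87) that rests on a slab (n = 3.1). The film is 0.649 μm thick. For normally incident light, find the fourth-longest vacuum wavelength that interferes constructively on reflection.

607 nm

At the upper boundary (n = 1.0 to n = 1.87) the reflected ray undergoes a half-wave phase shift.
At the lower boundary (n = 1.87 to n = 3.1) the reflected ray undergoes a half-wave phase shift.
Zero or two π shifts → no net half-wave offset.
For maximum reflection here: 2 n t = m λ.
λ = 2 n t / m. The fourth-longest wavelength is m = 4: λ = 2 × 1.87 × 649 / 4.00 = 607 nm.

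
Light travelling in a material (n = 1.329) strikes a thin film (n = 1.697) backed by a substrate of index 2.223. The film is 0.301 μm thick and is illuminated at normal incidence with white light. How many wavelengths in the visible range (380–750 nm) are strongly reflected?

1

At the upper boundary (n = 1.329 to n = 1.697) the reflected ray undergoes a half-wave phase shift.
Bottom surface (1.697 → 2.223): reflection off a higher-index medium gives a half-wave phase shift.
Zero or two π shifts → no net half-wave offset.
With no net inversion, constructive interference in reflection requires 2 n t = m λ.
λ = 2 n t / m = 1022 / m nm.
m=1: 1022 nm (IR); m=2: 511 nm (visible); m=3: 341 nm (UV).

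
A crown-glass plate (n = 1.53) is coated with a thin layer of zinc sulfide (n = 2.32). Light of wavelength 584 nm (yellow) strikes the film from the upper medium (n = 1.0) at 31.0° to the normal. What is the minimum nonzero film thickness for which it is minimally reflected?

Top surface (1.0 → 2.32): reflection off a higher-index medium gives a half-wave phase shift.
Bottom surface (2.32 → 1.53): reflection off a lower-index medium gives no phase shift.
Exactly one π shift → a net half-wave offset.
So the condition for destructive reflection is 2 n t cos θ_r = m λ.
Snell's law: 1.0 sin 31.0° = 2.32 sin θ_r → sin θ_r = 0.222, cos θ_r = 0.975.
Minimum nonzero at m = 1: t = λ / (2 n cos θ_r) = 584 / (2 × 2.32 × 0.975) = 129 nm.

129 nm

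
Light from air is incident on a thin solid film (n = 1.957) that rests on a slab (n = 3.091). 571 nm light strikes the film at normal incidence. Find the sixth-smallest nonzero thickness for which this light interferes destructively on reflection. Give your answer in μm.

0.802 μm

At the upper boundary (n = 1.0 to n = 1.957) the reflected ray undergoes a half-wave phase shift.
Bottom surface (1.957 → 3.091): reflection off a higher-index medium gives a half-wave phase shift.
Zero or two π shifts → no net half-wave offset.
With no net inversion, destructive interference in reflection requires 2 n t = (m + ½) λ.
The sixth-smallest nonzero thickness corresponds to m = 5: t = (m + ½) λ / (2 n) = 5.50 × 571 / (2 × 1.957) = 802 nm.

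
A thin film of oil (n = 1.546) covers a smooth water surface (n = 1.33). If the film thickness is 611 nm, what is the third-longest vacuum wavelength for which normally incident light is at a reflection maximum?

756 nm

At the upper boundary (n = 1.0 to n = 1.546) the reflected ray undergoes a half-wave phase shift.
Ray reflecting at the bottom interface goes from n = 1.546 toward n = 1.33: no phase shift.
The two reflections differ by half a wavelength.
For strong reflection here: 2 n t = (m + ½) λ.
λ = 2 n t / (m + ½). The third-longest wavelength is m = 2: λ = 2 × 1.546 × 611 / 2.50 = 756 nm.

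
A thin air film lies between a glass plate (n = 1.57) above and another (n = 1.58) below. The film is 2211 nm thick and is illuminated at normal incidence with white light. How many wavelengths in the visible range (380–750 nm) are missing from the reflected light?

6

At the upper boundary (n = 1.57 to n = 1.0) the reflected ray undergoes no phase shift.
At the lower boundary (n = 1.0 to n = 1.58) the reflected ray undergoes a half-wave phase shift.
Net: one phase inversion between the two reflected rays.
For weak reflection here: 2 n t = m λ.
λ = 2 n t / m = 4422 / m nm.
m=5: 884 nm (IR); m=6: 737 nm (visible); m=7: 632 nm (visible); m=8: 553 nm (visible); m=9: 491 nm (visible); m=10: 442 nm (visible); m=11: 402 nm (visible); m=12: 369 nm (UV).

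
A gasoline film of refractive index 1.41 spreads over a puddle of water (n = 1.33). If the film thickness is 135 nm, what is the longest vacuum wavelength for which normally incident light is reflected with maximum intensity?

Ray reflecting at the top interface goes from n = 1.0 toward n = 1.41: a half-wave phase shift.
Bottom surface (1.41 → 1.33): reflection off a lower-index medium gives no phase shift.
The two reflections differ by half a wavelength.
With one net inversion, constructive interference in reflection requires 2 n t = (m + ½) λ.
λ = 2 n t / (m + ½). The longest wavelength is m = 0: λ = 2 × 1.41 × 135 / 0.500 = 761 nm.

761 nm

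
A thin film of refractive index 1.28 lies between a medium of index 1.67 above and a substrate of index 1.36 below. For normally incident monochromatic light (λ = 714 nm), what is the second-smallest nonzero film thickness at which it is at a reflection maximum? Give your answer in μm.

0.418 μm

Top surface (1.67 → 1.28): reflection off a lower-index medium gives no phase shift.
Bottom surface (1.28 → 1.36): reflection off a higher-index medium gives a half-wave phase shift.
The two reflections differ by half a wavelength.
With one net inversion, constructive interference in reflection requires 2 n t = (m + ½) λ.
The second-smallest nonzero thickness corresponds to m = 1: t = (m + ½) λ / (2 n) = 1.50 × 714 / (2 × 1.28) = 418 nm.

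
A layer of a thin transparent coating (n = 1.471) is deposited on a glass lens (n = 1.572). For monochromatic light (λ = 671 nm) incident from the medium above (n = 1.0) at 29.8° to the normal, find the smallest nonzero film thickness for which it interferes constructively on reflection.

242 nm

At the upper boundary (n = 1.0 to n = 1.471) the reflected ray undergoes a half-wave phase shift.
At the lower boundary (n = 1.471 to n = 1.572) the reflected ray undergoes a half-wave phase shift.
The two reflections carry the same phase change, so no net offset.
For strong reflection here: 2 n t cos θ_r = m λ.
Snell's law: 1.0 sin 29.8° = 1.471 sin θ_r → sin θ_r = 0.338, cos θ_r = 0.941.
Minimum nonzero at m = 1: t = λ / (2 n cos θ_r) = 671 / (2 × 1.471 × 0.941) = 242 nm.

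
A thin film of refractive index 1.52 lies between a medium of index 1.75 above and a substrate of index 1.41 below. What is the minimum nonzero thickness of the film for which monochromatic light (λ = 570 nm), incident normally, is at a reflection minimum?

93.8 nm

At the upper boundary (n = 1.75 to n = 1.52) the reflected ray undergoes no phase shift.
Ray reflecting at the bottom interface goes from n = 1.52 toward n = 1.41: no phase shift.
Zero or two π shifts → no net half-wave offset.
So the condition for destructive reflection is 2 n t = (m + ½) λ.
Minimum at m = 0: t = λ / (4 n) = 570 / (4 × 1.52) = 93.8 nm.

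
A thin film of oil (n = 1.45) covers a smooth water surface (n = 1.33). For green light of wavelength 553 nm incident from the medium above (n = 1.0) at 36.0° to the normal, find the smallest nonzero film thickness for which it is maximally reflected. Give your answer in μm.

Ray reflecting at the top interface goes from n = 1.0 toward n = 1.45: a half-wave phase shift.
Ray reflecting at the bottom interface goes from n = 1.45 toward n = 1.33: no phase shift.
Exactly one π shift → a net half-wave offset.
For maximum reflection here: 2 n t cos θ_r = (m + ½) λ.
Snell's law: 1.0 sin 36.0° = 1.45 sin θ_r → sin θ_r = 0.405, cos θ_r = 0.914.
Minimum at m = 0: t = λ / (4 n cos θ_r) = 553 / (4 × 1.45 × 0.914) = 104 nm.

0.104 μm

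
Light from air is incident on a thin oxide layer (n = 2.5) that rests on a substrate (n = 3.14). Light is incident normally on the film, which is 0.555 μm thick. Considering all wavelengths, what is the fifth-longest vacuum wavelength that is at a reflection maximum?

555 nm

Top surface (1.0 → 2.5): reflection off a higher-index medium gives a half-wave phase shift.
Ray reflecting at the bottom interface goes from n = 2.5 toward n = 3.14: a half-wave phase shift.
Zero or two π shifts → no net half-wave offset.
So the condition for constructive reflection is 2 n t = m λ.
λ = 2 n t / m. The fifth-longest wavelength is m = 5: λ = 2 × 2.5 × 555 / 5.00 = 555 nm.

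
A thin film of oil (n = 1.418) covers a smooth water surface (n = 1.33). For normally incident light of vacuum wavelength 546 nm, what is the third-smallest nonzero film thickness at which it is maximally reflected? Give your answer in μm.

Top surface (1.0 → 1.418): reflection off a higher-index medium gives a half-wave phase shift.
Bottom surface (1.418 → 1.33): reflection off a lower-index medium gives no phase shift.
Exactly one π shift → a net half-wave offset.
So the condition for constructive reflection is 2 n t = (m + ½) λ.
The third-smallest nonzero thickness corresponds to m = 2: t = (m + ½) λ / (2 n) = 2.50 × 546 / (2 × 1.418) = 481 nm.

0.481 μm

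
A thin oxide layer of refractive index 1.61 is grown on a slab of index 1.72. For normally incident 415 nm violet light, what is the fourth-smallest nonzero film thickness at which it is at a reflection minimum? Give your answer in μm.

Top surface (1.0 → 1.61): reflection off a higher-index medium gives a half-wave phase shift.
At the lower boundary (n = 1.61 to n = 1.72) the reflected ray undergoes a half-wave phase shift.
Zero or two π shifts → no net half-wave offset.
So the condition for destructive reflection is 2 n t = (m + ½) λ.
The fourth-smallest nonzero thickness corresponds to m = 3: t = (m + ½) λ / (2 n) = 3.50 × 415 / (2 × 1.61) = 451 nm.

0.451 μm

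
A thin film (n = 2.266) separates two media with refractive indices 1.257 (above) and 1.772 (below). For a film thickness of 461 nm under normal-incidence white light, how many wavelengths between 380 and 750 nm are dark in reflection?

3

Top surface (1.257 → 2.266): reflection off a higher-index medium gives a half-wave phase shift.
Bottom surface (2.266 → 1.772): reflection off a lower-index medium gives no phase shift.
The two reflections differ by half a wavelength.
With one net inversion, destructive interference in reflection requires 2 n t = m λ.
λ = 2 n t / m = 2089 / m nm.
m=2: 1045 nm (IR); m=3: 696 nm (visible); m=4: 522 nm (visible); m=5: 418 nm (visible); m=6: 348 nm (UV).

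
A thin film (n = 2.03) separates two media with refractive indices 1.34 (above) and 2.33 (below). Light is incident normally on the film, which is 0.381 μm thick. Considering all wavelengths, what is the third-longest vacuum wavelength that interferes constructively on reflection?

At the upper boundary (n = 1.34 to n = 2.03) the reflected ray undergoes a half-wave phase shift.
At the lower boundary (n = 2.03 to n = 2.33) the reflected ray undergoes a half-wave phase shift.
The two reflections carry the same phase change, so no net offset.
So the condition for constructive reflection is 2 n t = m λ.
λ = 2 n t / m. The third-longest wavelength is m = 3: λ = 2 × 2.03 × 381 / 3.00 = 516 nm.

516 nm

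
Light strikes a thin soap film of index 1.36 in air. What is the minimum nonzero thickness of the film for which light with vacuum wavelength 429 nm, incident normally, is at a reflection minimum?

Top surface (1.0 → 1.36): reflection off a higher-index medium gives a half-wave phase shift.
At the lower boundary (n = 1.36 to n = 1.0) the reflected ray undergoes no phase shift.
Exactly one π shift → a net half-wave offset.
With one net inversion, destructive interference in reflection requires 2 n t = m λ.
Minimum nonzero at m = 1: t = λ / (2 n) = 429 / (2 × 1.36) = 158 nm.

158 nm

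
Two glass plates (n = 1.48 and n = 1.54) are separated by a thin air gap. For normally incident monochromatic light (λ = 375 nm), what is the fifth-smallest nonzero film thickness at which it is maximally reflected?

Top surface (1.48 → 1.0): reflection off a lower-index medium gives no phase shift.
Ray reflecting at the bottom interface goes from n = 1.0 toward n = 1.54: a half-wave phase shift.
Exactly one π shift → a net half-wave offset.
With one net inversion, constructive interference in reflection requires 2 n t = (m + ½) λ.
The fifth-smallest nonzero thickness corresponds to m = 4: t = (m + ½) λ / (2 n) = 4.50 × 375 / (2 × 1.0) = 844 nm.

844 nm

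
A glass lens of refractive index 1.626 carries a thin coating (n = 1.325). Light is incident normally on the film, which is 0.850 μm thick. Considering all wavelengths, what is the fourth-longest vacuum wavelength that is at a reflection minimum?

644 nm

Ray reflecting at the top interface goes from n = 1.0 toward n = 1.325: a half-wave phase shift.
At the lower boundary (n = 1.325 to n = 1.626) the reflected ray undergoes a half-wave phase shift.
The two reflections carry the same phase change, so no net offset.
So the condition for destructive reflection is 2 n t = (m + ½) λ.
λ = 2 n t / (m + ½). The fourth-longest wavelength is m = 3: λ = 2 × 1.325 × 850 / 3.50 = 644 nm.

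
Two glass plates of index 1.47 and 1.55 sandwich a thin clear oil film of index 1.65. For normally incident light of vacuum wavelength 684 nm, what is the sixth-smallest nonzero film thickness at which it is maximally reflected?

1140 nm

Top surface (1.47 → 1.65): reflection off a higher-index medium gives a half-wave phase shift.
At the lower boundary (n = 1.65 to n = 1.55) the reflected ray undergoes no phase shift.
The two reflections differ by half a wavelength.
For maximum reflection here: 2 n t = (m + ½) λ.
The sixth-smallest nonzero thickness corresponds to m = 5: t = (m + ½) λ / (2 n) = 5.50 × 684 / (2 × 1.65) = 1140 nm.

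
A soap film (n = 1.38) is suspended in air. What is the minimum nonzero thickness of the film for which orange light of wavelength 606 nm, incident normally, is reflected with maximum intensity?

110 nm

Ray reflecting at the top interface goes from n = 1.0 toward n = 1.38: a half-wave phase shift.
At the lower boundary (n = 1.38 to n = 1.0) the reflected ray undergoes no phase shift.
The two reflections differ by half a wavelength.
So the condition for constructive reflection is 2 n t = (m + ½) λ.
Minimum at m = 0: t = λ / (4 n) = 606 / (4 × 1.38) = 110 nm.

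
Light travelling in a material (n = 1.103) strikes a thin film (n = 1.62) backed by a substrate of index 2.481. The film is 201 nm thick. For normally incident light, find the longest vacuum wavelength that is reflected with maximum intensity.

Ray reflecting at the top interface goes from n = 1.103 toward n = 1.62: a half-wave phase shift.
Bottom surface (1.62 → 2.481): reflection off a higher-index medium gives a half-wave phase shift.
The two reflections carry the same phase change, so no net offset.
For strong reflection here: 2 n t = m λ.
λ = 2 n t / m. The longest wavelength is m = 1: λ = 2 × 1.62 × 201 / 1.00 = 651 nm.

651 nm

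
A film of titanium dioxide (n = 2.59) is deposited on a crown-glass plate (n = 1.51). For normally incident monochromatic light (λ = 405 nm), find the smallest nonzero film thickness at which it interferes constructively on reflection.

39.1 nm

Top surface (1.0 → 2.59): reflection off a higher-index medium gives a half-wave phase shift.
Bottom surface (2.59 → 1.51): reflection off a lower-index medium gives no phase shift.
The two reflections differ by half a wavelength.
So the condition for constructive reflection is 2 n t = (m + ½) λ.
Minimum at m = 0: t = λ / (4 n) = 405 / (4 × 2.59) = 39.1 nm.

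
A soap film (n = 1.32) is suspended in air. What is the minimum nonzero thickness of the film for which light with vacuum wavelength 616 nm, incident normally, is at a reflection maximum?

117 nm

At the upper boundary (n = 1.0 to n = 1.32) the reflected ray undergoes a half-wave phase shift.
Bottom surface (1.32 → 1.0): reflection off a lower-index medium gives no phase shift.
Net: one phase inversion between the two reflected rays.
So the condition for constructive reflection is 2 n t = (m + ½) λ.
Minimum at m = 0: t = λ / (4 n) = 616 / (4 × 1.32) = 117 nm.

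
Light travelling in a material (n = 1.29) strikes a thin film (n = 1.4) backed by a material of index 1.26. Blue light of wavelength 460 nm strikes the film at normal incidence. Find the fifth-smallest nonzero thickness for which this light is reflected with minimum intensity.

821 nm

Ray reflecting at the top interface goes from n = 1.29 toward n = 1.4: a half-wave phase shift.
Bottom surface (1.4 → 1.26): reflection off a lower-index medium gives no phase shift.
Exactly one π shift → a net half-wave offset.
So the condition for destructive reflection is 2 n t = m λ.
The fifth-smallest nonzero thickness corresponds to m = 5: t = m λ / (2 n) = 5.00 × 460 / (2 × 1.4) = 821 nm.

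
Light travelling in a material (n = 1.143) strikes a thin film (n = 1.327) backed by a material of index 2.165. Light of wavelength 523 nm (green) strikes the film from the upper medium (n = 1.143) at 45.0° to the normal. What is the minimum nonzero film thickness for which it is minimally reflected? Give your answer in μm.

At the upper boundary (n = 1.143 to n = 1.327) the reflected ray undergoes a half-wave phase shift.
Bottom surface (1.327 → 2.165): reflection off a higher-index medium gives a half-wave phase shift.
Zero or two π shifts → no net half-wave offset.
With no net inversion, destructive interference in reflection requires 2 n t cos θ_r = (m + ½) λ.
Snell's law: 1.143 sin 45.0° = 1.327 sin θ_r → sin θ_r = 0.609, cos θ_r = 0.793.
Minimum at m = 0: t = λ / (4 n cos θ_r) = 523 / (4 × 1.327 × 0.793) = 124 nm.

0.124 μm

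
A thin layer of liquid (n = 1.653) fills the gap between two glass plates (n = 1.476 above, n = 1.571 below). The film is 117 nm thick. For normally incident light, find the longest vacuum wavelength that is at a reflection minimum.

At the upper boundary (n = 1.476 to n = 1.653) the reflected ray undergoes a half-wave phase shift.
Bottom surface (1.653 → 1.571): reflection off a lower-index medium gives no phase shift.
Net: one phase inversion between the two reflected rays.
With one net inversion, destructive interference in reflection requires 2 n t = m λ.
λ = 2 n t / m. The longest wavelength is m = 1: λ = 2 × 1.653 × 117 / 1.00 = 387 nm.

387 nm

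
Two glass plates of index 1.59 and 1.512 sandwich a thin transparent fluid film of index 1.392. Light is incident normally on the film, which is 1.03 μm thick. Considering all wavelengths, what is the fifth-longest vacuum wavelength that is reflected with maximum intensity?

At the upper boundary (n = 1.59 to n = 1.392) the reflected ray undergoes no phase shift.
At the lower boundary (n = 1.392 to n = 1.512) the reflected ray undergoes a half-wave phase shift.
Net: one phase inversion between the two reflected rays.
With one net inversion, constructive interference in reflection requires 2 n t = (m + ½) λ.
λ = 2 n t / (m + ½). The fifth-longest wavelength is m = 4: λ = 2 × 1.392 × 1030 / 4.50 = 637 nm.

637 nm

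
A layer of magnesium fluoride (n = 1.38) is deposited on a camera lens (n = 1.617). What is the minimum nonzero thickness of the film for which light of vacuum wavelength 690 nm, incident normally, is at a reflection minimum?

Ray reflecting at the top interface goes from n = 1.0 toward n = 1.38: a half-wave phase shift.
At the lower boundary (n = 1.38 to n = 1.617) the reflected ray undergoes a half-wave phase shift.
Net: no relative phase inversion (both shifts match).
For weak reflection here: 2 n t = (m + ½) λ.
Minimum at m = 0: t = λ / (4 n) = 690 / (4 × 1.38) = 125 nm.

125 nm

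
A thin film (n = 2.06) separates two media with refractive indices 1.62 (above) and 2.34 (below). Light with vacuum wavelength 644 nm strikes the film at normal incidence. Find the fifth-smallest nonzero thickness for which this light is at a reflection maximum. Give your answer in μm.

Top surface (1.62 → 2.06): reflection off a higher-index medium gives a half-wave phase shift.
At the lower boundary (n = 2.06 to n = 2.34) the reflected ray undergoes a half-wave phase shift.
Zero or two π shifts → no net half-wave offset.
So the condition for constructive reflection is 2 n t = m λ.
The fifth-smallest nonzero thickness corresponds to m = 5: t = m λ / (2 n) = 5.00 × 644 / (2 × 2.06) = 782 nm.

0.782 μm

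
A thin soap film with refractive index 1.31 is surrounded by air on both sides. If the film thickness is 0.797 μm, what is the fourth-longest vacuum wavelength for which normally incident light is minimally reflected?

522 nm

At the upper boundary (n = 1.0 to n = 1.31) the reflected ray undergoes a half-wave phase shift.
Bottom surface (1.31 → 1.0): reflection off a lower-index medium gives no phase shift.
Net: one phase inversion between the two reflected rays.
With one net inversion, destructive interference in reflection requires 2 n t = m λ.
λ = 2 n t / m. The fourth-longest wavelength is m = 4: λ = 2 × 1.31 × 797 / 4.00 = 522 nm.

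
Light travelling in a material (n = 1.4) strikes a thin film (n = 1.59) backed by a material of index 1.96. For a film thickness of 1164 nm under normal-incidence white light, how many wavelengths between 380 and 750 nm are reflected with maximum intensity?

5

Top surface (1.4 → 1.59): reflection off a higher-index medium gives a half-wave phase shift.
At the lower boundary (n = 1.59 to n = 1.96) the reflected ray undergoes a half-wave phase shift.
Zero or two π shifts → no net half-wave offset.
For maximum reflection here: 2 n t = m λ.
λ = 2 n t / m = 3702 / m nm.
m=4: 925 nm (IR); m=5: 740 nm (visible); m=6: 617 nm (visible); m=7: 529 nm (visible); m=8: 463 nm (visible); m=9: 411 nm (visible); m=10: 370 nm (UV).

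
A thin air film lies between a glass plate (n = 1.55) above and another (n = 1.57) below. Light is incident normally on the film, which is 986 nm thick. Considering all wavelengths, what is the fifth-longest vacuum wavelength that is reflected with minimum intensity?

Ray reflecting at the top interface goes from n = 1.55 toward n = 1.0: no phase shift.
Ray reflecting at the bottom interface goes from n = 1.0 toward n = 1.57: a half-wave phase shift.
The two reflections differ by half a wavelength.
For minimum reflection here: 2 n t = m λ.
λ = 2 n t / m. The fifth-longest wavelength is m = 5: λ = 2 × 1.0 × 986 / 5.00 = 394 nm.

394 nm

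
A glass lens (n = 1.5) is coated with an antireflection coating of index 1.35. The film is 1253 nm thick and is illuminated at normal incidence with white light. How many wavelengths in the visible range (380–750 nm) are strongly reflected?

Ray reflecting at the top interface goes from n = 1.0 toward n = 1.35: a half-wave phase shift.
Bottom surface (1.35 → 1.5): reflection off a higher-index medium gives a half-wave phase shift.
The two reflections carry the same phase change, so no net offset.
With no net inversion, constructive interference in reflection requires 2 n t = m λ.
λ = 2 n t / m = 3383 / m nm.
m=4: 846 nm (IR); m=5: 677 nm (visible); m=6: 564 nm (visible); m=7: 483 nm (visible); m=8: 423 nm (visible); m=9: 376 nm (UV).

4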